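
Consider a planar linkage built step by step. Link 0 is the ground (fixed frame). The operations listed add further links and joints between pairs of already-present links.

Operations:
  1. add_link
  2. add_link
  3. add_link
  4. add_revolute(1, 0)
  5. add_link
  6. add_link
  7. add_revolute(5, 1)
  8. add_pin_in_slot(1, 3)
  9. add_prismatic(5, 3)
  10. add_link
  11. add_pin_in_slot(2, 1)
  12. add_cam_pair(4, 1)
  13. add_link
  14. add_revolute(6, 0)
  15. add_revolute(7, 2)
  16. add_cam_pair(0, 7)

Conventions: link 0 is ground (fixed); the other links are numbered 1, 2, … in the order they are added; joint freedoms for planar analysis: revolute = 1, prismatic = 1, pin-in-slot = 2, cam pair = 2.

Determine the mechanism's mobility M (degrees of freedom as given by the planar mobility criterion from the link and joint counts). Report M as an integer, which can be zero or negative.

L=1 J1=0 J2=0
add link → L=2 J1=0 J2=0
add link → L=3 J1=0 J2=0
add link → L=4 J1=0 J2=0
R@1,0 dof=1 J1 → L=4 J1=1 J2=0
add link → L=5 J1=1 J2=0
add link → L=6 J1=1 J2=0
R@5,1 dof=1 J1 → L=6 J1=2 J2=0
PS@1,3 dof=2 J2 → L=6 J1=2 J2=1
P@5,3 dof=1 J1 → L=6 J1=3 J2=1
add link → L=7 J1=3 J2=1
PS@2,1 dof=2 J2 → L=7 J1=3 J2=2
C@4,1 dof=2 J2 → L=7 J1=3 J2=3
add link → L=8 J1=3 J2=3
R@6,0 dof=1 J1 → L=8 J1=4 J2=3
R@7,2 dof=1 J1 → L=8 J1=5 J2=3
C@0,7 dof=2 J2 → L=8 J1=5 J2=4
M=3(L−1)−2J1−J2=3·7−2·5−4=7

M = 7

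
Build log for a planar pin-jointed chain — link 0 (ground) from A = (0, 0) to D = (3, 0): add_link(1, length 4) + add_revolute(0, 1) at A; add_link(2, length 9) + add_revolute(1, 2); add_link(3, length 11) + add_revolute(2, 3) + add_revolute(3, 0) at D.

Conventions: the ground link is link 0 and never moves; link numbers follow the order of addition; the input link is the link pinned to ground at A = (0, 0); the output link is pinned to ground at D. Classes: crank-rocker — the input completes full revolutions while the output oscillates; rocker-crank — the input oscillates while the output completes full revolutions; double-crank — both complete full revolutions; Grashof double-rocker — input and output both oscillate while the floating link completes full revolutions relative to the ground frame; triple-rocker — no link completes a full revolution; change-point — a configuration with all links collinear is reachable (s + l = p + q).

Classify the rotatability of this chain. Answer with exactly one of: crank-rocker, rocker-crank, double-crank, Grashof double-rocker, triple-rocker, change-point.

lengths: ground=3, input=4, coupler=9, output=11
sorted: s=3 (shortest), l=11 (longest), p+q=13
s + l = 14 vs p + q = 13
s + l > p + q → non-Grashof → no link fully rotates → triple-rocker

triple-rocker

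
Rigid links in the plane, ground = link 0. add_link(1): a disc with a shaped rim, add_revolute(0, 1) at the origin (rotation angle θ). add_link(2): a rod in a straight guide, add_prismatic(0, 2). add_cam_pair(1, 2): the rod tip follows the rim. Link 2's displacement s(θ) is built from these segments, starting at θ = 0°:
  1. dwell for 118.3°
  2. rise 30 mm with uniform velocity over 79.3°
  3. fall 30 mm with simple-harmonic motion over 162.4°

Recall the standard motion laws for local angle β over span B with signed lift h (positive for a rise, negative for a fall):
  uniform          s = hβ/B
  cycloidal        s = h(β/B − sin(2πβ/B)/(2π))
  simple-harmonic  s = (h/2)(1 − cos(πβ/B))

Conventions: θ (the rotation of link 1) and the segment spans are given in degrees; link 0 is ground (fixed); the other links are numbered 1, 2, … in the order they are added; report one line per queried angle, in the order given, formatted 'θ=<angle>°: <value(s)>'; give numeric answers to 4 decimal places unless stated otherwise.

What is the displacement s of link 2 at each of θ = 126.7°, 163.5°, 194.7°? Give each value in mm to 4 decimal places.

segment 1 (0° to 118.3°, dwell): s unchanged at 0.0000
θ = 126.7° falls in segment 2 (118.3° to 197.6°, uniform, h = 30): β = 126.7 − 118.3 = 8.4°, B = 79.3°; Δs = 30·8.4/79.3 = 3.1778; s = 0.0000 + 3.1778 = 3.1778
θ = 163.5° falls in segment 2 (118.3° to 197.6°, uniform, h = 30): β = 163.5 − 118.3 = 45.2°, B = 79.3°; Δs = 30·45.2/79.3 = 17.0996; s = 0.0000 + 17.0996 = 17.0996
θ = 194.7° falls in segment 2 (118.3° to 197.6°, uniform, h = 30): β = 194.7 − 118.3 = 76.4°, B = 79.3°; Δs = 30·76.4/79.3 = 28.9029; s = 0.0000 + 28.9029 = 28.9029

θ=126.7°: 3.1778
θ=163.5°: 17.0996
θ=194.7°: 28.9029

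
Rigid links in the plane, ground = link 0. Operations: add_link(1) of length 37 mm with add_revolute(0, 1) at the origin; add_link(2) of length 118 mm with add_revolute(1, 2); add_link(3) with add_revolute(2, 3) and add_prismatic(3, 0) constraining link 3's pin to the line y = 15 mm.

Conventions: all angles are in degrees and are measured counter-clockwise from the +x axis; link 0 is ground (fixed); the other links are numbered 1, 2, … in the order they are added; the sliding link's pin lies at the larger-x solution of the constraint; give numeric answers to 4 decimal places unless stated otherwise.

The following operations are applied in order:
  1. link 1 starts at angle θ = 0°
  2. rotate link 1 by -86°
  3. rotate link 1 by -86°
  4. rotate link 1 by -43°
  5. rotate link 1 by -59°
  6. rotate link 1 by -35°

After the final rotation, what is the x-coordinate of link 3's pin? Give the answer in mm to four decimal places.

geometry: r = 37 mm, L = 118 mm, e = 15 mm; θ starts at 0°
rotate link 1 by -86°: θ ← 0° -86° = -86°
rotate link 1 by -86°: θ ← -86° -86° = -172°
rotate link 1 by -43°: θ ← -172° -43° = -215°
rotate link 1 by -59°: θ ← -215° -59° = -274°
rotate link 1 by -35°: θ ← -274° -35° = -309°
crank pin P = (r cos θ, r sin θ) = (23.284854, 28.754401)
h = r sin θ − e = 28.754401 − 15 = 13.754401
x = r cos θ + √(L² − h²) = 23.284854 + 117.195633 = 140.480488

140.4805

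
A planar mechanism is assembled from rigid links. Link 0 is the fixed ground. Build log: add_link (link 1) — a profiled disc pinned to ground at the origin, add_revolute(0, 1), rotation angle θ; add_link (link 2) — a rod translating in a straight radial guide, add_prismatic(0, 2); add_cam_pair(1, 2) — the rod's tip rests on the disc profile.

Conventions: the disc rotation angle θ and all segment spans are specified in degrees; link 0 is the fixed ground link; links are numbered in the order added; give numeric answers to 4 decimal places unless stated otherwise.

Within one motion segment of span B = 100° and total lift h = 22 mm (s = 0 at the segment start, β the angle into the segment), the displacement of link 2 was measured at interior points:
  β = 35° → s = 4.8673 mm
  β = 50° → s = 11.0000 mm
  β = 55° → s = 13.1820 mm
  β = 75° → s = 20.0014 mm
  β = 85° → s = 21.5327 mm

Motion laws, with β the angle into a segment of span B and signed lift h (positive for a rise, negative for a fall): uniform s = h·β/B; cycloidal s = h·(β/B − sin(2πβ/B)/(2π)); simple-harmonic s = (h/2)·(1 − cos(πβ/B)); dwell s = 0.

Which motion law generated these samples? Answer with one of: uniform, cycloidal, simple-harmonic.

candidates at β/B = r: uniform s = h·r (linear in β); cycloidal s = h·(r − sin(2πr)/(2π)); simple-harmonic s = (h/2)(1 − cos(πr))
β=35°: printed 4.8673 | uniform 7.7000, cycloidal 4.8673, simple-harmonic 6.0061
β=50°: printed 11.0000 | uniform 11.0000, cycloidal 11.0000, simple-harmonic 11.0000
β=55°: printed 13.1820 | uniform 12.1000, cycloidal 13.1820, simple-harmonic 12.7208
β=75°: printed 20.0014 | uniform 16.5000, cycloidal 20.0014, simple-harmonic 18.7782
β=85°: printed 21.5327 | uniform 18.7000, cycloidal 21.5327, simple-harmonic 20.8011
only one law matches every sample → cycloidal

cycloidal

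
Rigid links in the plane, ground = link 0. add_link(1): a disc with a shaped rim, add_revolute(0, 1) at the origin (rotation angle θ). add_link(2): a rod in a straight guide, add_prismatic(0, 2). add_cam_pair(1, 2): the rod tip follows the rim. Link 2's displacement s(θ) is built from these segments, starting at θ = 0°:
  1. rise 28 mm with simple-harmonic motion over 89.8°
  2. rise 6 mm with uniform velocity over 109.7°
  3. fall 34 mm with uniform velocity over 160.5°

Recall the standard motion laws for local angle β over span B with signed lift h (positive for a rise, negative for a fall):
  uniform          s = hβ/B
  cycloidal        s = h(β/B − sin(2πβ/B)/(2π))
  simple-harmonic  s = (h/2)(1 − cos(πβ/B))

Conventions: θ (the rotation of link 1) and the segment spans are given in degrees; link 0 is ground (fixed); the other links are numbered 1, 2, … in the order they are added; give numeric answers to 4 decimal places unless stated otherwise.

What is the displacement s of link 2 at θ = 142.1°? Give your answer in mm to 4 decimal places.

segment 1 (0° to 89.8°, simple-harmonic, h = 28) is passed completely: s = 0.0000 + (28) = 28.0000
θ = 142.1° falls in segment 2 (89.8° to 199.5°, uniform, h = 6): β = 142.1 − 89.8 = 52.3°, B = 109.7°; Δs = 6·52.3/109.7 = 2.8605; s = 28.0000 + 2.8605 = 30.8605

30.8605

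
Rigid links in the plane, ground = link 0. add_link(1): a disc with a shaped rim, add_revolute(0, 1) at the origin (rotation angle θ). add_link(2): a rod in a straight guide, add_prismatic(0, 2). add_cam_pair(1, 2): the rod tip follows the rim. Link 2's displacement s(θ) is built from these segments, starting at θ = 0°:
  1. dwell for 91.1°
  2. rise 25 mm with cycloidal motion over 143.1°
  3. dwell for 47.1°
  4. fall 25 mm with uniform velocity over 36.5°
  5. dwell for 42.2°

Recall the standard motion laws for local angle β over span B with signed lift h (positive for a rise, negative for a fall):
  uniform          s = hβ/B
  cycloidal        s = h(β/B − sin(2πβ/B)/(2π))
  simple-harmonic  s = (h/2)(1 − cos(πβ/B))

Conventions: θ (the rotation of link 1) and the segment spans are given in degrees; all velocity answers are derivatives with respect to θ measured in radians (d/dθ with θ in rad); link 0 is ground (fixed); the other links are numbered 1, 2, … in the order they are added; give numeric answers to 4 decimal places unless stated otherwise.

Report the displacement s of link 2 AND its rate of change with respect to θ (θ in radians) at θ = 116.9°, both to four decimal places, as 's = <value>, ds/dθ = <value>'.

segment 1 (0° to 91.1°, dwell): s unchanged at 0.0000
θ = 116.9° falls in segment 2 (91.1° to 234.2°, cycloidal, h = 25): β = 116.9 − 91.1 = 25.8°, B = 143.1°; Δs = 25·(0.1803 − sin(2π·0.1803)/(2π)) = 0.9040; s = 0.0000 + 0.9040 = 0.9040
velocity in seg [91.1°–234.2°] (cycloidal), θ in radians: β = 25.8° = 0.4503 rad, B = 143.1° = 2.4976 rad; ds/dθ = (h/B)(1 − cos(2πβ/B)) = (25/2.4976)(1 − cos(2π·0.1803)) = 5.764512 mm/rad

s = 0.9040, ds/dθ = 5.7645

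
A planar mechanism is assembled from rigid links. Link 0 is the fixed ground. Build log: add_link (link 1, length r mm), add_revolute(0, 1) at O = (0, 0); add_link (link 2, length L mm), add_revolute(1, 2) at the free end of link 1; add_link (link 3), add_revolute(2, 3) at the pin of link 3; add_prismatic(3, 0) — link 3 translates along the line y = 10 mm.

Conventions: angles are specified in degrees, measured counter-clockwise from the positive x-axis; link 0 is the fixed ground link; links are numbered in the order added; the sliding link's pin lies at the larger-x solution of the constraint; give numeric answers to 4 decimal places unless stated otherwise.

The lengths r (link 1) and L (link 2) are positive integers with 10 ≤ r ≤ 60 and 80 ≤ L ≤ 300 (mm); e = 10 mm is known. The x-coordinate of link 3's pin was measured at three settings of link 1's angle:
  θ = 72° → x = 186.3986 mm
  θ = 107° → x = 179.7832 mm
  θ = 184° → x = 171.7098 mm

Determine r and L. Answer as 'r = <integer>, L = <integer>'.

constraint per measurement: (x − r cos θ)² + (r sin θ − e)² = L²
subtracting the θ₁ and θ₂ equations cancels the r² and L² terms:
r = (x₁² − x₂²) / (2[(x₁cos θ₁ + e sin θ₁) − (x₂cos θ₂ + e sin θ₂)]) = 10.9999 → r = 11
L² = (x₁ − r cos θ₁)² + (r sin θ₁ − e)² = 33488.9983 → L = 183.0000 → L = 183
check at θ₃=184°: x = 171.7098 (printed 171.7098) ✓

r = 11, L = 183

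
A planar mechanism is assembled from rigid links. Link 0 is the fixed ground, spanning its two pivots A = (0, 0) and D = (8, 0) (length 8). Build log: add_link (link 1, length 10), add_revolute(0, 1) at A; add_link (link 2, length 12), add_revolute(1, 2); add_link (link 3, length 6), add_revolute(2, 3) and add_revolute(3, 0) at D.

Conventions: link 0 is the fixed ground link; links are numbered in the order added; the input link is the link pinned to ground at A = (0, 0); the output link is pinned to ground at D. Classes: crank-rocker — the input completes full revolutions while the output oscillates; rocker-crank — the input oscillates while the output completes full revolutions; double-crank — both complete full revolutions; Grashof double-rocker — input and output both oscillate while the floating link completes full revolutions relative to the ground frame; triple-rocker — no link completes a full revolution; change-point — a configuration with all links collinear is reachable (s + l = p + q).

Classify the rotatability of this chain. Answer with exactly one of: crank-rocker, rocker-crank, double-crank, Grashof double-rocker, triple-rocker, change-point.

lengths: ground=8, input=10, coupler=12, output=6
sorted: s=6 (shortest), l=12 (longest), p+q=18
s + l = 18 vs p + q = 18
s + l = p + q → change-point (collinear configuration reachable)

change-point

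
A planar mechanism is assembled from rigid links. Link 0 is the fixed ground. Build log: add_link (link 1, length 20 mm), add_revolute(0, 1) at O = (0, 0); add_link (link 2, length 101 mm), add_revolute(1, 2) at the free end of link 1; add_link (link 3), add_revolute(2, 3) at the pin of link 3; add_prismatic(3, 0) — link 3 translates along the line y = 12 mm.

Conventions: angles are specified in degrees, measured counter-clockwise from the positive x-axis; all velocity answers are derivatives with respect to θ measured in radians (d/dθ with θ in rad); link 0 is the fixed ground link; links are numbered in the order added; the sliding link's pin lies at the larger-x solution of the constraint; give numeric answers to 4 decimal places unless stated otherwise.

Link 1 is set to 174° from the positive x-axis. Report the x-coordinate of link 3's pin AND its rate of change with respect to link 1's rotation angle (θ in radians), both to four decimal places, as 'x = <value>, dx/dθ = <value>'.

geometry: r = 20 mm, L = 101 mm, e = 12 mm
crank pin P = (r cos θ, r sin θ) = (-19.890438, 2.090569)
h = r sin θ − e = 2.090569 − 12 = -9.909431
x = r cos θ + √(L² − h²) = -19.890438 + 100.512702 = 80.622264
dx/dθ = −r sin θ − h·r cos θ/√(L² − h²) (θ in radians; h = -9.909431) = -4.051544

x = 80.6223, dx/dθ = -4.0515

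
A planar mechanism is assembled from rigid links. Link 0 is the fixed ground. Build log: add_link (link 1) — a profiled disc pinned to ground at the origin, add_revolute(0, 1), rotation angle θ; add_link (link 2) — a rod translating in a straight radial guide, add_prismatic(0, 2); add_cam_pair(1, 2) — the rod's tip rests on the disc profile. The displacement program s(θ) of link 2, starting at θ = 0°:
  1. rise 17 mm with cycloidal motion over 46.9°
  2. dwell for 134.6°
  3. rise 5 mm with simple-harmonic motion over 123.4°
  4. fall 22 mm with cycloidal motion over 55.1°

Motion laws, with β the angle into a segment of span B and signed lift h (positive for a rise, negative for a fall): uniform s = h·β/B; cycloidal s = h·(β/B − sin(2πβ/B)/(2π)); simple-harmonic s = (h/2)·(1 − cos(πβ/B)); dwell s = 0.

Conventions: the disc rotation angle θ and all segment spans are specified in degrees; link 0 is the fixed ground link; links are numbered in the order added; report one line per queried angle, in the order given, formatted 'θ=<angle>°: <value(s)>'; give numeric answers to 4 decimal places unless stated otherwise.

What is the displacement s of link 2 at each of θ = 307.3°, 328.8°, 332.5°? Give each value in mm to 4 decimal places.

seg 1 [0°–46.9°] cycloidal, h=17: full span → s += 17 → s = 17.0000
seg 2 [46.9°–181.5°] dwell: s stays 17.0000
seg 3 [181.5°–304.9°] simple-harmonic, h=5: full span → s += 5 → s = 22.0000
seg 4 [304.9°–360°] cycloidal, h=-22: θ=307.3° here. β=2.4, B=55.1. -22·(0.0436 − sin(2π·0.0436)/(2π)) = -0.0119 → s = 21.9881
seg 4 [304.9°–360°] cycloidal, h=-22: θ=328.8° here. β=23.9, B=55.1. -22·(0.4338 − sin(2π·0.4338)/(2π)) = -8.1270 → s = 13.8730
seg 4 [304.9°–360°] cycloidal, h=-22: θ=332.5° here. β=27.6, B=55.1. -22·(0.5009 − sin(2π·0.5009)/(2π)) = -11.0399 → s = 10.9601

θ=307.3°: 21.9881
θ=328.8°: 13.8730
θ=332.5°: 10.9601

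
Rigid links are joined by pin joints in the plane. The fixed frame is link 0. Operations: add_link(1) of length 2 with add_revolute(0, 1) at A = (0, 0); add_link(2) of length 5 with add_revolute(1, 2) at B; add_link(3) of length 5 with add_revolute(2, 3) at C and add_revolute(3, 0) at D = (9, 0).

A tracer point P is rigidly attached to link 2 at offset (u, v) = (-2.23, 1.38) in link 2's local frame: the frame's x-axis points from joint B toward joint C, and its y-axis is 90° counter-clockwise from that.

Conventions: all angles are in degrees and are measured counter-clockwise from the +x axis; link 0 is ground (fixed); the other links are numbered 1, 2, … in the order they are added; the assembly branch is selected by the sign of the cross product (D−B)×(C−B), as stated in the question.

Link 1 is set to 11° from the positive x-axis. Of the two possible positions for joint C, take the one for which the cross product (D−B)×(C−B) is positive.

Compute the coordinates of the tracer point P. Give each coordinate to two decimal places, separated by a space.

A=(0,0), D=(9.00,0)
B = A + 2.00·(cos11°, sin11°) = (1.9633, 0.3816)
|BD| = 7.0471
circle(B,5.00) ∩ circle(D,5.00): a=3.5235, h=3.5475
  candidates: C₊=(5.6737,3.7331) cross=24.999; C₋=(5.2895,-3.3515) cross=-24.999
  branch + wants cross > 0 → take C=(5.6737,3.7331) (cross=24.999)
ex = (C−B)/|BC| = (0.7421,0.6703); ey = (-0.6703,0.7421)
P = B + -2.23·ex + 1.38·ey = (-0.6166,-0.0890)

-0.62 -0.09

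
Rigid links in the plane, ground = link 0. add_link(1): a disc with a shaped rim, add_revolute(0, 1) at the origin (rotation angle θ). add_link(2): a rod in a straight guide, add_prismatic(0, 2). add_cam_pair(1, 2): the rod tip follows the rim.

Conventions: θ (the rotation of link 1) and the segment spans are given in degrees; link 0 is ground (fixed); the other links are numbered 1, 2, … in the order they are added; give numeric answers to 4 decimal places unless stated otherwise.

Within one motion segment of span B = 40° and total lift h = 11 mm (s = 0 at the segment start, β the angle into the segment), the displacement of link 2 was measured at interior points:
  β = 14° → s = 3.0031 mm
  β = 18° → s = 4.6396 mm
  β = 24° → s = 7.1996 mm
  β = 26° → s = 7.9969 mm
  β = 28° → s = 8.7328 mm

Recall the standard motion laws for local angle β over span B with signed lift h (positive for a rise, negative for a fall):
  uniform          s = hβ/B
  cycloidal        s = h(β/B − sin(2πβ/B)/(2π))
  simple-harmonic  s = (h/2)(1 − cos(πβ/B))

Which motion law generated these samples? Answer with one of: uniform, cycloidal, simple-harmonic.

candidates at β/B = r: uniform s = h·r (linear in β); cycloidal s = h·(r − sin(2πr)/(2π)); simple-harmonic s = (h/2)(1 − cos(πr))
β=14°: printed 3.0031 | uniform 3.8500, cycloidal 2.4337, simple-harmonic 3.0031
β=18°: printed 4.6396 | uniform 4.9500, cycloidal 4.4090, simple-harmonic 4.6396
β=24°: printed 7.1996 | uniform 6.6000, cycloidal 7.6290, simple-harmonic 7.1996
β=26°: printed 7.9969 | uniform 7.1500, cycloidal 8.5663, simple-harmonic 7.9969
β=28°: printed 8.7328 | uniform 7.7000, cycloidal 9.3650, simple-harmonic 8.7328
only one law matches every sample → simple-harmonic

simple-harmonic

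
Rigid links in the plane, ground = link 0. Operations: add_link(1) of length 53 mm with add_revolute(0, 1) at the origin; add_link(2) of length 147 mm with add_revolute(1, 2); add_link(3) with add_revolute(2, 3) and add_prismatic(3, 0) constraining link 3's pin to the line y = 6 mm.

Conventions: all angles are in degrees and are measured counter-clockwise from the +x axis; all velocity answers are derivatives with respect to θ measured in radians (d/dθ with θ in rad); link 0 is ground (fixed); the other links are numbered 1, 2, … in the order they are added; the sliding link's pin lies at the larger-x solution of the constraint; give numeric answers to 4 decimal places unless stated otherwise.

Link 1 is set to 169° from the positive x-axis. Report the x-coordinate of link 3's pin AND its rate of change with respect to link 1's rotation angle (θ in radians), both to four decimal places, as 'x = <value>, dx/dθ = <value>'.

geometry: r = 53 mm, L = 147 mm, e = 6 mm
crank pin P = (r cos θ, r sin θ) = (-52.026241, 10.112877)
h = r sin θ − e = 10.112877 − 6 = 4.112877
x = r cos θ + √(L² − h²) = -52.026241 + 146.942452 = 94.916211
dx/dθ = −r sin θ − h·r cos θ/√(L² − h²) (θ in radians; h = 4.112877) = -8.656677

x = 94.9162, dx/dθ = -8.6567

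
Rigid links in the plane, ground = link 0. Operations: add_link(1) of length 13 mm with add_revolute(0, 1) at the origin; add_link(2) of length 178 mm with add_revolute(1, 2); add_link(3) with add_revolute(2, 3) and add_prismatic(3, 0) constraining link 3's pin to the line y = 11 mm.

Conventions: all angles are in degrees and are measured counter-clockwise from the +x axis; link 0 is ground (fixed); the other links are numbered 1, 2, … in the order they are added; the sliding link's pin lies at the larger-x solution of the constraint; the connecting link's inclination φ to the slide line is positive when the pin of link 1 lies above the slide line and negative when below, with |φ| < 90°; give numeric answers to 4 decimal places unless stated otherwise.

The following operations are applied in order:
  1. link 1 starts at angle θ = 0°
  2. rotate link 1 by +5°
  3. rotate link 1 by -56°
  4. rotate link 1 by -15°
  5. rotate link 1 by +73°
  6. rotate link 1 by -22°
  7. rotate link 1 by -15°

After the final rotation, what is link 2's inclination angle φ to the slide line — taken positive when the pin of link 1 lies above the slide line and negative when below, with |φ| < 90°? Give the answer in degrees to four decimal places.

geometry: r = 13 mm, L = 178 mm, e = 11 mm; θ starts at 0°
rotate link 1 by +5°: θ ← 0° +5° = 5°
rotate link 1 by -56°: θ ← 5° -56° = -51°
rotate link 1 by -15°: θ ← -51° -15° = -66°
rotate link 1 by +73°: θ ← -66° +73° = 7°
rotate link 1 by -22°: θ ← 7° -22° = -15°
rotate link 1 by -15°: θ ← -15° -15° = -30°
h = r sin θ − e = -6.500000 − 11 = -17.500000
sin φ = h / L = -17.500000 / 178 = -0.09831461
φ = arcsin(-0.09831461) = -5.642126°

-5.6421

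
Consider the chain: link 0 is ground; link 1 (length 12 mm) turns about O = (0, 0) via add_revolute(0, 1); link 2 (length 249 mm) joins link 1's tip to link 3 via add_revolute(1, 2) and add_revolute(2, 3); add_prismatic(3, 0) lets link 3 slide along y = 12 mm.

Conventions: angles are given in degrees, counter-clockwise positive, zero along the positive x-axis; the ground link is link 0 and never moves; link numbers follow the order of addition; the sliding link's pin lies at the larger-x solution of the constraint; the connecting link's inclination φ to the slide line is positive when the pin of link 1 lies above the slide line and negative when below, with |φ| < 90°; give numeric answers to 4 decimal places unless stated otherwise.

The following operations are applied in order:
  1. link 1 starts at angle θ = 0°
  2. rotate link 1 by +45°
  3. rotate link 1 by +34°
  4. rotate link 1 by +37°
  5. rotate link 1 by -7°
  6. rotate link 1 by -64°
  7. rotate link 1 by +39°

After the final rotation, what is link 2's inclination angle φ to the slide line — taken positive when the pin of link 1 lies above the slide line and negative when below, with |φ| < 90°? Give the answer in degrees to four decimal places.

geometry: r = 12 mm, L = 249 mm, e = 12 mm; θ starts at 0°
rotate link 1 by +45°: θ ← 0° +45° = 45°
rotate link 1 by +34°: θ ← 45° +34° = 79°
rotate link 1 by +37°: θ ← 79° +37° = 116°
rotate link 1 by -7°: θ ← 116° -7° = 109°
rotate link 1 by -64°: θ ← 109° -64° = 45°
rotate link 1 by +39°: θ ← 45° +39° = 84°
h = r sin θ − e = 11.934263 − 12 = -0.065737
sin φ = h / L = -0.065737 / 249 = -0.00026401
φ = arcsin(-0.00026401) = -0.015126°

-0.0151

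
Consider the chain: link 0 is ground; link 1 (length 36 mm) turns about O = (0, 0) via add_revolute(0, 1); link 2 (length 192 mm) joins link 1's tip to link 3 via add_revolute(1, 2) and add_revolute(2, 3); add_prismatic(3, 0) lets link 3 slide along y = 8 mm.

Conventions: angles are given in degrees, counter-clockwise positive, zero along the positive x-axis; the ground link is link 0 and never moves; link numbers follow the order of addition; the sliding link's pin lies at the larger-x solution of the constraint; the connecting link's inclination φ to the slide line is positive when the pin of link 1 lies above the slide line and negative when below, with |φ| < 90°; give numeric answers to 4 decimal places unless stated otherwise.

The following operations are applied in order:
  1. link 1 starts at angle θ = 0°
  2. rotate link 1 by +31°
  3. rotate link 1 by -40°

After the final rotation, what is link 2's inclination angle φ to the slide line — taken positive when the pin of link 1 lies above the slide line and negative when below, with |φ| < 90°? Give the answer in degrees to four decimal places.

geometry: r = 36 mm, L = 192 mm, e = 8 mm; θ starts at 0°
rotate link 1 by +31°: θ ← 0° +31° = 31°
rotate link 1 by -40°: θ ← 31° -40° = -9°
h = r sin θ − e = -5.631641 − 8 = -13.631641
sin φ = h / L = -13.631641 / 192 = -0.07099813
φ = arcsin(-0.07099813) = -4.071318°

-4.0713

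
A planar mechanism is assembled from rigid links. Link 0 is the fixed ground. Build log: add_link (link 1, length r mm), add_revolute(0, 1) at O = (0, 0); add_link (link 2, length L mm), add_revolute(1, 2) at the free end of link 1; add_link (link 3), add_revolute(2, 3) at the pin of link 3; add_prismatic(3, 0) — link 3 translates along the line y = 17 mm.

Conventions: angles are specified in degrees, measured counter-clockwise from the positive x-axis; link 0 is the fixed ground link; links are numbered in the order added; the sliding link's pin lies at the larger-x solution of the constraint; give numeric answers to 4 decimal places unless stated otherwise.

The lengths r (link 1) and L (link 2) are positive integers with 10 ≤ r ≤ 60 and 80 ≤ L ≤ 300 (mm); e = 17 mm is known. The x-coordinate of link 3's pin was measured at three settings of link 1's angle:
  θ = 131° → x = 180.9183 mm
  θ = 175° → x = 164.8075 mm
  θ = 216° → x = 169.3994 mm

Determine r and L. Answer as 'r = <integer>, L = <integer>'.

constraint per measurement: (x − r cos θ)² + (r sin θ − e)² = L²
subtracting the θ₁ and θ₂ equations cancels the r² and L² terms:
r = (x₁² − x₂²) / (2[(x₁cos θ₁ + e sin θ₁) − (x₂cos θ₂ + e sin θ₂)]) = 49.0002 → r = 49
L² = (x₁ − r cos θ₁)² + (r sin θ₁ − e)² = 45796.0074 → L = 214.0000 → L = 214
check at θ₃=216°: x = 169.3994 (printed 169.3994) ✓

r = 49, L = 214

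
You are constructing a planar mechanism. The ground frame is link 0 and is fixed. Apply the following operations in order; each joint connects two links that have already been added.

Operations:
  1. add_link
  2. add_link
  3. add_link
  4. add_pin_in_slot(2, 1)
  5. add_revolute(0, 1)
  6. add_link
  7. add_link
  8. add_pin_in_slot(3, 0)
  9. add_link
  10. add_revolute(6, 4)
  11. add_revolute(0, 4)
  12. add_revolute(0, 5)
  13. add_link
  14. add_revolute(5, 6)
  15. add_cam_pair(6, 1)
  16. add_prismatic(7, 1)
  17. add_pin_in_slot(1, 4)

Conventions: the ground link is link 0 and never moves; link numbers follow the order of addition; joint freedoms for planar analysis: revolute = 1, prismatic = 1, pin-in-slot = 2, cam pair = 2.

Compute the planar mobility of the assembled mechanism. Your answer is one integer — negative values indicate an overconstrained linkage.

link 0 = ground. State L|J1|J2 = 1|0|0
+link1  2|0|0
+link2  3|0|0
+link3  4|0|0
PS(2,1) f=2→J2  4|0|1
R(0,1) f=1→J1  4|1|1
+link4  5|1|1
+link5  6|1|1
PS(3,0) f=2→J2  6|1|2
+link6  7|1|2
R(6,4) f=1→J1  7|2|2
R(0,4) f=1→J1  7|3|2
R(0,5) f=1→J1  7|4|2
+link7  8|4|2
R(5,6) f=1→J1  8|5|2
C(6,1) f=2→J2  8|5|3
P(7,1) f=1→J1  8|6|3
PS(1,4) f=2→J2  8|6|4
M = 3(8−1)−2·6−4 = 21−12−4 = 5

M = 5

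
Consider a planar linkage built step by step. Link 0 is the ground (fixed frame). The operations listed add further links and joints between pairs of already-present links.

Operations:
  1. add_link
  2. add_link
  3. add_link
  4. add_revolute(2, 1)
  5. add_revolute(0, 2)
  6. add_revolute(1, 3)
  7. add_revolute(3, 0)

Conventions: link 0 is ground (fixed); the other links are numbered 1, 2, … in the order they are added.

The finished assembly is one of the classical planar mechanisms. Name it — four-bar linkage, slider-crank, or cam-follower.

links: 4 (incl. ground); joints: 4 revolute, 0 prismatic, 0 higher (cam) pair, forming one closed loop
4 links in a single 4R loop → four-bar linkage

four-bar linkage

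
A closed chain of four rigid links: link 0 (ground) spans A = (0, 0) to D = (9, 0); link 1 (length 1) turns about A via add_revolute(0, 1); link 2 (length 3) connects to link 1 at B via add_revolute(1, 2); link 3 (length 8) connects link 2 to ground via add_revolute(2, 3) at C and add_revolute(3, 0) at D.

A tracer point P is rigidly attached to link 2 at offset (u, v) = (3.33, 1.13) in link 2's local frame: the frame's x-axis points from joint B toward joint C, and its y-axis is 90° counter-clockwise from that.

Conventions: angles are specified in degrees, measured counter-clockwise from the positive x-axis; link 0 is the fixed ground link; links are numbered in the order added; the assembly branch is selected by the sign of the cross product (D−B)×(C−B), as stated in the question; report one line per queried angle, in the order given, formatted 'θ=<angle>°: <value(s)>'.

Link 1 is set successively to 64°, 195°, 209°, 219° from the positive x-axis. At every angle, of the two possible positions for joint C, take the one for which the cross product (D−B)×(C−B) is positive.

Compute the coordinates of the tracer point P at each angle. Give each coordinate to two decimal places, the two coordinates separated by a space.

A=(0,0), D=(9.00,0)
θ=64°: B = A + 1.00·(cos64°, sin64°) = (0.4384, 0.8988)
θ=64°: |BD| = 8.6087
θ=64°: circle(B,3.00) ∩ circle(D,8.00): a=1.1099, h=2.7871
θ=64°:   candidates: C₊=(1.8332,3.5548) cross=23.994; C₋=(1.2512,-1.9890) cross=-23.994
θ=64°:   branch + wants cross > 0 → take C=(1.8332,3.5548) (cross=23.994)
θ=64°: ex = (C−B)/|BC| = (0.4649,0.8853); ey = (-0.8853,0.4649)
θ=64°: P = B + 3.33·ex + 1.13·ey = (0.9862,4.3724)
θ=195°: B = A + 1.00·(cos195°, sin195°) = (-0.9659, -0.2588)
θ=195°: |BD| = 9.9693
θ=195°: circle(B,3.00) ∩ circle(D,8.00): a=2.2262, h=2.0110
θ=195°:   candidates: C₊=(1.2073,1.8093) cross=20.048; C₋=(1.3117,-2.2114) cross=-20.048
θ=195°:   branch + wants cross > 0 → take C=(1.2073,1.8093) (cross=20.048)
θ=195°: ex = (C−B)/|BC| = (0.7244,0.6894); ey = (-0.6894,0.7244)
θ=195°: P = B + 3.33·ex + 1.13·ey = (0.6673,2.8554)
θ=209°: B = A + 1.00·(cos209°, sin209°) = (-0.8746, -0.4848)
θ=209°: |BD| = 9.8865
θ=209°: circle(B,3.00) ∩ circle(D,8.00): a=2.1617, h=2.0802
θ=209°:   candidates: C₊=(1.1825,1.6989) cross=20.566; C₋=(1.3865,-2.4565) cross=-20.566
θ=209°:   branch + wants cross > 0 → take C=(1.1825,1.6989) (cross=20.566)
θ=209°: ex = (C−B)/|BC| = (0.6857,0.7279); ey = (-0.7279,0.6857)
θ=209°: P = B + 3.33·ex + 1.13·ey = (0.5862,2.7139)
θ=219°: B = A + 1.00·(cos219°, sin219°) = (-0.7771, -0.6293)
θ=219°: |BD| = 9.7974
θ=219°: circle(B,3.00) ∩ circle(D,8.00): a=2.0918, h=2.1504
θ=219°:   candidates: C₊=(1.1722,1.6510) cross=21.068; C₋=(1.4485,-2.6409) cross=-21.068
θ=219°:   branch + wants cross > 0 → take C=(1.1722,1.6510) (cross=21.068)
θ=219°: ex = (C−B)/|BC| = (0.6498,0.7601); ey = (-0.7601,0.6498)
θ=219°: P = B + 3.33·ex + 1.13·ey = (0.5277,2.6361)

θ=64°: 0.99 4.37
θ=195°: 0.67 2.86
θ=209°: 0.59 2.71
θ=219°: 0.53 2.64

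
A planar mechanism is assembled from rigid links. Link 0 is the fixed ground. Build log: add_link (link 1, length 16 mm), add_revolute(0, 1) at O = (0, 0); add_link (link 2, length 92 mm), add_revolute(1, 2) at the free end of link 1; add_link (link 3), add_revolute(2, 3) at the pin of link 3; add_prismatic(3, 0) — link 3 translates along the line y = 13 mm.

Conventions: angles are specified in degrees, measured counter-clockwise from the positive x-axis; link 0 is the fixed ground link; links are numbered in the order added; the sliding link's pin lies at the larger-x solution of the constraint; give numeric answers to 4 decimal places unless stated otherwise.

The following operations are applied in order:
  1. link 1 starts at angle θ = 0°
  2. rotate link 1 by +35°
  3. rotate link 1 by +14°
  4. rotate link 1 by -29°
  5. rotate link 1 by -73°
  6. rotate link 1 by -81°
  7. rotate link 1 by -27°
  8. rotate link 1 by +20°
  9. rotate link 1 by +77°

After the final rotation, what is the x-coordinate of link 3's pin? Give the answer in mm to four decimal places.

geometry: r = 16 mm, L = 92 mm, e = 13 mm; θ starts at 0°
rotate link 1 by +35°: θ ← 0° +35° = 35°
rotate link 1 by +14°: θ ← 35° +14° = 49°
rotate link 1 by -29°: θ ← 49° -29° = 20°
rotate link 1 by -73°: θ ← 20° -73° = -53°
rotate link 1 by -81°: θ ← -53° -81° = -134°
rotate link 1 by -27°: θ ← -134° -27° = -161°
rotate link 1 by +20°: θ ← -161° +20° = -141°
rotate link 1 by +77°: θ ← -141° +77° = -64°
crank pin P = (r cos θ, r sin θ) = (7.013938, -14.380705)
h = r sin θ − e = -14.380705 − 13 = -27.380705
x = r cos θ + √(L² − h²) = 7.013938 + 87.831071 = 94.845009

94.8450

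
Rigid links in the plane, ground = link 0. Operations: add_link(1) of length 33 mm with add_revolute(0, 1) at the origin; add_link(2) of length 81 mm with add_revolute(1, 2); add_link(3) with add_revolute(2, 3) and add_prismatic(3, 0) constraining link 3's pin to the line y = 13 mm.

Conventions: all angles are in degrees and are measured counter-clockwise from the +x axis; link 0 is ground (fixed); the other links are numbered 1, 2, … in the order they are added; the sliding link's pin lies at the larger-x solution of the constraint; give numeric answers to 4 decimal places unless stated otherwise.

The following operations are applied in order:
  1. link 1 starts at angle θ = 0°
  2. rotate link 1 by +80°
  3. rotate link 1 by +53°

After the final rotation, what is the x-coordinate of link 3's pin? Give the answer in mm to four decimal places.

geometry: r = 33 mm, L = 81 mm, e = 13 mm; θ starts at 0°
rotate link 1 by +80°: θ ← 0° +80° = 80°
rotate link 1 by +53°: θ ← 80° +53° = 133°
crank pin P = (r cos θ, r sin θ) = (-22.505946, 24.134672)
h = r sin θ − e = 24.134672 − 13 = 11.134672
x = r cos θ + √(L² − h²) = -22.505946 + 80.231036 = 57.725090

57.7251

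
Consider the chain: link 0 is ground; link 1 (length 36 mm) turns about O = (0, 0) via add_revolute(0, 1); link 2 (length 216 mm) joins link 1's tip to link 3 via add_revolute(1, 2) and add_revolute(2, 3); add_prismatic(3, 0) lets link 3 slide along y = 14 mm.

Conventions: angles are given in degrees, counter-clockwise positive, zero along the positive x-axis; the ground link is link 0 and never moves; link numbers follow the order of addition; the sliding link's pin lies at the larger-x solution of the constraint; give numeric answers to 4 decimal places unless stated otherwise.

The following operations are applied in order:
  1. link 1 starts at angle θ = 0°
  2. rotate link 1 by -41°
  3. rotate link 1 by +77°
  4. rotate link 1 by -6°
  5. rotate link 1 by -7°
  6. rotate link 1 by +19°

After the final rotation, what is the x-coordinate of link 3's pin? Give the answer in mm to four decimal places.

geometry: r = 36 mm, L = 216 mm, e = 14 mm; θ starts at 0°
rotate link 1 by -41°: θ ← 0° -41° = -41°
rotate link 1 by +77°: θ ← -41° +77° = 36°
rotate link 1 by -6°: θ ← 36° -6° = 30°
rotate link 1 by -7°: θ ← 30° -7° = 23°
rotate link 1 by +19°: θ ← 23° +19° = 42°
crank pin P = (r cos θ, r sin θ) = (26.753214, 24.088702)
h = r sin θ − e = 24.088702 − 14 = 10.088702
x = r cos θ + √(L² − h²) = 26.753214 + 215.764265 = 242.517479

242.5175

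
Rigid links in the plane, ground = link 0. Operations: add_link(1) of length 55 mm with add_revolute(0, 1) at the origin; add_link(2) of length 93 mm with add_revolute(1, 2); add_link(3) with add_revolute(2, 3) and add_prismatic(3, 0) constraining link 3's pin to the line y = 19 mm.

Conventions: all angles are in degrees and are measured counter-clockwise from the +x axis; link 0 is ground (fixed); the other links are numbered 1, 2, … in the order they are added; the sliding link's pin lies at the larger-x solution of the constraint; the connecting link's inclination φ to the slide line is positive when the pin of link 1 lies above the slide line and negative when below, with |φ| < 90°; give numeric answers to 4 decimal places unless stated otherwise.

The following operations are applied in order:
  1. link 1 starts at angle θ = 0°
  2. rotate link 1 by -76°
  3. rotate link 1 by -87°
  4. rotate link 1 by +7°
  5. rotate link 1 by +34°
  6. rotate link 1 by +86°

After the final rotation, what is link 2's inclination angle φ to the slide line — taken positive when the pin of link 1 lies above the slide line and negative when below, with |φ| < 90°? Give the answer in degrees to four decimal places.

geometry: r = 55 mm, L = 93 mm, e = 19 mm; θ starts at 0°
rotate link 1 by -76°: θ ← 0° -76° = -76°
rotate link 1 by -87°: θ ← -76° -87° = -163°
rotate link 1 by +7°: θ ← -163° +7° = -156°
rotate link 1 by +34°: θ ← -156° +34° = -122°
rotate link 1 by +86°: θ ← -122° +86° = -36°
h = r sin θ − e = -32.328189 − 19 = -51.328189
sin φ = h / L = -51.328189 / 93 = -0.55191601
φ = arcsin(-0.55191601) = -33.498559°

-33.4986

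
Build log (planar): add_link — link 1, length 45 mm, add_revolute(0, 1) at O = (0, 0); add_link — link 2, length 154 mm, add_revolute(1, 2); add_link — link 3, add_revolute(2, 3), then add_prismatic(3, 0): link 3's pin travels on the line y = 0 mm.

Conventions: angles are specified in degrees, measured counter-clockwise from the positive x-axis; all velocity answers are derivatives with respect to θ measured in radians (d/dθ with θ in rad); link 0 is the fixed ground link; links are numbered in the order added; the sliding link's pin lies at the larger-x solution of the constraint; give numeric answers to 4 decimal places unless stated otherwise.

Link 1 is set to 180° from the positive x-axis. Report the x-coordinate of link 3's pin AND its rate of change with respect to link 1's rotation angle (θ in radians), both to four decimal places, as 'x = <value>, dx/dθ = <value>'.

geometry: r = 45 mm, L = 154 mm, e = 0 mm
crank pin P = (r cos θ, r sin θ) = (-45.000000, 0.000000)
h = r sin θ − e = 0.000000 − 0 = 0.000000
x = r cos θ + √(L² − h²) = -45.000000 + 154.000000 = 109.000000
dx/dθ = −r sin θ − h·r cos θ/√(L² − h²) (θ in radians; h = 0.000000) = -0.000000

x = 109.0000, dx/dθ = -0.0000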